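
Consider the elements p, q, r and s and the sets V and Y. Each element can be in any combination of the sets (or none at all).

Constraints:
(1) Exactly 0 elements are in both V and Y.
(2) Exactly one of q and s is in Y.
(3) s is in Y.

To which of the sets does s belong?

s: Y

From (3): s ∈ Y.
(2) (exactly one): q ∉ Y.
Suppose s ∈ V: no assignment then satisfies all the clues, so s ∉ V.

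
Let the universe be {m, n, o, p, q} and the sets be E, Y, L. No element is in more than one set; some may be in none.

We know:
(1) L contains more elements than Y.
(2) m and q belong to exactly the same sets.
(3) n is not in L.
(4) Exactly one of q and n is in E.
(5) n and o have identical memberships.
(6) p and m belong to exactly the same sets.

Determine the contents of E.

E = {n, o}

From (3): n ∉ L.
(5): o matches n: o ∉ L.
Suppose m ∈ E: no assignment then satisfies all the clues, so m ∉ E.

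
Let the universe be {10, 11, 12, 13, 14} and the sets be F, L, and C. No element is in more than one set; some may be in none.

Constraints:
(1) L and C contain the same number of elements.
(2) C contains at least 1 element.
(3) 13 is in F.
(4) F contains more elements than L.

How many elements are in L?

1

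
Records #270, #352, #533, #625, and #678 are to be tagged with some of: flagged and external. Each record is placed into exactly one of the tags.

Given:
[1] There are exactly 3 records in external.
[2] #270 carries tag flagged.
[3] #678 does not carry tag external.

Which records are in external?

external = {#352, #533, #625}

From (2): #270 ∈ flagged.
From (3): #678 ∉ external.
(1): only 3 candidates remain for external, so all are in.
Only one tag left: #678 ∈ flagged.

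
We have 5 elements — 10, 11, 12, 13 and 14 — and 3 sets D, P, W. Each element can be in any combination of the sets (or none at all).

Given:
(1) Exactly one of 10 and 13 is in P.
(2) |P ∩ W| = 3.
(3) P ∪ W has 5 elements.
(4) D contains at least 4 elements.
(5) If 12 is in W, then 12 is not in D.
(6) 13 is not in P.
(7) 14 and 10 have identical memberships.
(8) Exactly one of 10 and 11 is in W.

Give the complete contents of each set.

D = {10, 11, 13, 14}; P = {10, 11, 12, 14}; W = {10, 12, 13, 14}

From (6): 13 ∉ P.
(1) (exactly one): 10 ∈ P.
(7): 14 matches 10: 14 ∈ P.
Suppose 10 ∉ D: no assignment then satisfies all the clues, so 10 ∈ D.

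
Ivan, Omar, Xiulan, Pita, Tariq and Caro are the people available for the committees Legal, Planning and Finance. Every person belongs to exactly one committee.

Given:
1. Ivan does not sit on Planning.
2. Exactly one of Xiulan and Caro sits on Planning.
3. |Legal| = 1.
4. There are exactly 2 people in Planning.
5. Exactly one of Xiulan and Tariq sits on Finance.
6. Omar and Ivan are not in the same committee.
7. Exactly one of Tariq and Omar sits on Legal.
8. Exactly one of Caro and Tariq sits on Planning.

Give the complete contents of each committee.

Legal = {Tariq}; Planning = {Caro, Omar}; Finance = {Ivan, Pita, Xiulan}

From (1): Ivan ∉ Planning.
Suppose Ivan ∈ Legal: no assignment then satisfies all the clues, so Ivan ∉ Legal.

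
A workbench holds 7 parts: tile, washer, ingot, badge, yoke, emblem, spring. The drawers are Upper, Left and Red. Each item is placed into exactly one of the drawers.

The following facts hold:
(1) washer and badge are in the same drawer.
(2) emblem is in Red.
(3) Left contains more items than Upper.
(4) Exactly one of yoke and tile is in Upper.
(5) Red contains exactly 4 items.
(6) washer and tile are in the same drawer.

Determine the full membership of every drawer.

Upper = {yoke}; Left = {ingot, spring}; Red = {badge, emblem, tile, washer}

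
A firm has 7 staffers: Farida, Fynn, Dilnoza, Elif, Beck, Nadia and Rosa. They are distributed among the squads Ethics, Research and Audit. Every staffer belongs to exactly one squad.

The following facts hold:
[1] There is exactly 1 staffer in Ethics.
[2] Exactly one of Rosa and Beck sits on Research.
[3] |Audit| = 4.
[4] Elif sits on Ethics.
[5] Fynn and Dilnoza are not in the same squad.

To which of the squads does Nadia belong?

Nadia: Audit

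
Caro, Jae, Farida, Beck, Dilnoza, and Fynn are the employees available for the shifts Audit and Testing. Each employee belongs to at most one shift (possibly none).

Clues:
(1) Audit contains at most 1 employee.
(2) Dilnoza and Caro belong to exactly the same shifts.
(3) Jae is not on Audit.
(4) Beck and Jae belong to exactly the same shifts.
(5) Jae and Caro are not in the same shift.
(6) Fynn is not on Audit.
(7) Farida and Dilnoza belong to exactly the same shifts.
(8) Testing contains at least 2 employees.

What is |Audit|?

0

From (3): Jae ∉ Audit.
From (6): Fynn ∉ Audit.
(4): Beck matches Jae: Beck ∉ Audit.
Suppose Caro ∈ Audit: no assignment then satisfies all the clues, so Caro ∉ Audit.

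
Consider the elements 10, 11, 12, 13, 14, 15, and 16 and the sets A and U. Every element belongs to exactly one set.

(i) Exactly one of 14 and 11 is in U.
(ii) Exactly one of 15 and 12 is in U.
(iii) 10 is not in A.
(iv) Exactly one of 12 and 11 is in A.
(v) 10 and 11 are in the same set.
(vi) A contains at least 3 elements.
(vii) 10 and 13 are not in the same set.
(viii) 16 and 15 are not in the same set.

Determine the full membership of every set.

A = {12, 13, 14, 16}; U = {10, 11, 15}

From (iii): 10 ∉ A.
(v): 11 matches 10: 11 ∉ A.
Only one set left: 10 ∈ U.
Only one set left: 11 ∈ U.
(i) (exactly one): 14 ∉ U.
(iv) (exactly one): 12 ∈ A.
(vii): 13 ∉ U.
Only one set left: 13 ∈ A.
Only one set left: 14 ∈ A.
(ii) (exactly one): 15 ∈ U.
(viii): 16 ∉ U.
Only one set left: 16 ∈ A.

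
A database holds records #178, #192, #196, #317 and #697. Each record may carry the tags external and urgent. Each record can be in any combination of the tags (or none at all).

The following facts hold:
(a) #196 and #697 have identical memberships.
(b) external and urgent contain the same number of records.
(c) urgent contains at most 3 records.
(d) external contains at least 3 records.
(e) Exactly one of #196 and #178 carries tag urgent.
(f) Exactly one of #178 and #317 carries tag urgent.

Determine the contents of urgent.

urgent = {#196, #317, #697}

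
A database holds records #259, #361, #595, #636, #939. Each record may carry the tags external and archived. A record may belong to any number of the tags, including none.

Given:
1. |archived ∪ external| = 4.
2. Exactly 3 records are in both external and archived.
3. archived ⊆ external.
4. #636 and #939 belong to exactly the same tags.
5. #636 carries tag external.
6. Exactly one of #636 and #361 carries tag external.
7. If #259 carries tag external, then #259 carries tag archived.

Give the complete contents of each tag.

external = {#259, #595, #636, #939}; archived = {#259, #636, #939}

From (5): #636 ∈ external.
(4): #939 matches #636: #939 ∈ external.
(6) (exactly one): #361 ∉ external.
(3) contrapositive: #361 ∉ archived.
Suppose #259 ∉ external: no assignment then satisfies all the clues, so #259 ∈ external.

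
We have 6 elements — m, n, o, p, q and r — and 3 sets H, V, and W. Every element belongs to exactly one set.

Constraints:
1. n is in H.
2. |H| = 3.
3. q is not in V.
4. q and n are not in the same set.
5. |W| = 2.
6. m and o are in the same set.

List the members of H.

H = {m, n, o}

From (1): n ∈ H.
From (3): q ∉ V.
(4): q ∉ H.
Only one set left: q ∈ W.
Suppose m ∉ H: no assignment then satisfies all the clues, so m ∈ H.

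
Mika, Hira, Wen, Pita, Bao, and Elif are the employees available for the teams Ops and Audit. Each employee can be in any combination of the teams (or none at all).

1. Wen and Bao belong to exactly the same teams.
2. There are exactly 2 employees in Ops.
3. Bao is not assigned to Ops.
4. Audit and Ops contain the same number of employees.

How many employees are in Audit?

2

From (3): Bao ∉ Ops.
(1): Wen matches Bao: Wen ∉ Ops.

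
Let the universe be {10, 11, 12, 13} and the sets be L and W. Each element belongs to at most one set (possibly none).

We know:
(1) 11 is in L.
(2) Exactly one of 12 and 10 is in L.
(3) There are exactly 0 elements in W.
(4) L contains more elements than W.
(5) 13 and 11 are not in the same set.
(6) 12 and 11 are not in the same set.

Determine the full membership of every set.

L = {10, 11}; W = {}

From (1): 11 ∈ L.
(3): W already has 0, so the rest are out.
(5): 13 ∉ L.
(6): 12 ∉ L.
(2) (exactly one): 10 ∈ L.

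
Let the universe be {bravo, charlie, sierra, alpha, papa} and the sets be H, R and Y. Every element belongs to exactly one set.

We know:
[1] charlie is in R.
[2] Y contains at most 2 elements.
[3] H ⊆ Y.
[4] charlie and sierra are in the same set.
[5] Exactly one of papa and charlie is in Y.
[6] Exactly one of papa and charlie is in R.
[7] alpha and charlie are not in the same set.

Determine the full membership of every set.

H = {}; R = {bravo, charlie, sierra}; Y = {alpha, papa}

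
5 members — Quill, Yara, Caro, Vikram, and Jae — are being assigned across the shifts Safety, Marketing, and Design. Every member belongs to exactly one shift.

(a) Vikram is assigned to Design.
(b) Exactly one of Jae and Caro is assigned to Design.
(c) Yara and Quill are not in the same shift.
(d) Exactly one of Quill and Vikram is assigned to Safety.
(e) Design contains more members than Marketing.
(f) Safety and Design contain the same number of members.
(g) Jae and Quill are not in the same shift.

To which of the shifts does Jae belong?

Jae: Design

From (a): Vikram ∈ Design.
(d) (exactly one): Quill ∈ Safety.
(g): Jae ∉ Safety.
(c): Yara ∉ Safety.
Suppose Jae ∈ Marketing: no assignment then satisfies all the clues, so Jae ∉ Marketing.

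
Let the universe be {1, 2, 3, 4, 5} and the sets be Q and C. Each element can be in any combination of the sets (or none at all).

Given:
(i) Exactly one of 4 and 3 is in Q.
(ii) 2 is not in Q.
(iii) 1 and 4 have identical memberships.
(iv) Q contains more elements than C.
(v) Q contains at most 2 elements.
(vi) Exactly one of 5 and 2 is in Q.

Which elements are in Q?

Q = {3, 5}

From (ii): 2 ∉ Q.
(vi) (exactly one): 5 ∈ Q.
Suppose 1 ∈ Q: no assignment then satisfies all the clues, so 1 ∉ Q.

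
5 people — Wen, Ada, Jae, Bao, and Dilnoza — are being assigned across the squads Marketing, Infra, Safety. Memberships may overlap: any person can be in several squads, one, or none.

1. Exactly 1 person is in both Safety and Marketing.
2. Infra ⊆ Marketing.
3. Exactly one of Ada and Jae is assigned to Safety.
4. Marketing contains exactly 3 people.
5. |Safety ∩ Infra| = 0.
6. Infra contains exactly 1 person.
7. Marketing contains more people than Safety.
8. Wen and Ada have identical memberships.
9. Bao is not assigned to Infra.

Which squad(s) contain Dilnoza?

Dilnoza: Infra, Marketing

From (9): Bao ∉ Infra.
Suppose Dilnoza ∉ Marketing: no assignment then satisfies all the clues, so Dilnoza ∈ Marketing.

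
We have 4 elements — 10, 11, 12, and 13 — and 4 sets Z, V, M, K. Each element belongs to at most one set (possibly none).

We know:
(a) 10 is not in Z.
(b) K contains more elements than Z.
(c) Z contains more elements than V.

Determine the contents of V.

V = {}

From (a): 10 ∉ Z.
Suppose 10 ∈ V: no assignment then satisfies all the clues, so 10 ∉ V.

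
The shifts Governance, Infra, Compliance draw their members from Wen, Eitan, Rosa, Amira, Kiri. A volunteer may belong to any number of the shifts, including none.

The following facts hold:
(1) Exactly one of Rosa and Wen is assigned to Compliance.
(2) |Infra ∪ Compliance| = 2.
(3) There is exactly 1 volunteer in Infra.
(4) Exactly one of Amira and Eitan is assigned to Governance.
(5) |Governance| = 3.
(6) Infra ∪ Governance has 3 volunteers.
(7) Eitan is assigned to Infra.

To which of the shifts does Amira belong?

Amira: none

From (7): Eitan ∈ Infra.
(3): Infra already has 1, so the rest are out.
Suppose Amira ∈ Governance: no assignment then satisfies all the clues, so Amira ∉ Governance.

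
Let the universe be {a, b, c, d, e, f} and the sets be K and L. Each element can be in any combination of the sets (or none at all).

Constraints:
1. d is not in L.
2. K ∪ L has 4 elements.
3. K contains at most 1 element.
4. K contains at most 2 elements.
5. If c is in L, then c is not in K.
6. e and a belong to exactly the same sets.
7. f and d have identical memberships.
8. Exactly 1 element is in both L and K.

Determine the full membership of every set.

K = {b}; L = {a, b, c, e}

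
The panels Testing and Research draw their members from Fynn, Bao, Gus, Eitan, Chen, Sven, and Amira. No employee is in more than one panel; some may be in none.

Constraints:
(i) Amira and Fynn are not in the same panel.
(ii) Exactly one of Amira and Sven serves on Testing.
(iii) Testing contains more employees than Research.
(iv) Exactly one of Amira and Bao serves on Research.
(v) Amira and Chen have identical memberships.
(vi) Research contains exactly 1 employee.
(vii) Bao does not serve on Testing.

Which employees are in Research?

Research = {Bao}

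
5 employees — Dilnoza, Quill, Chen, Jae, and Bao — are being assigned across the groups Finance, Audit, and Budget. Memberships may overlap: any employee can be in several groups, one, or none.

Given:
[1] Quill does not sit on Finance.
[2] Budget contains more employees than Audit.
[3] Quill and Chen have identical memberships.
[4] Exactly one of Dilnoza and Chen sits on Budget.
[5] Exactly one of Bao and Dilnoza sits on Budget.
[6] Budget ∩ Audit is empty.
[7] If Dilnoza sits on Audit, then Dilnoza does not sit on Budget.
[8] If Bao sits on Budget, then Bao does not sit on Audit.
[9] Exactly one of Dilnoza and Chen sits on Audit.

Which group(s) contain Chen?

Chen: Budget

From (1): Quill ∉ Finance.
(3): Chen matches Quill: Chen ∉ Finance.
Suppose Chen ∈ Audit: no assignment then satisfies all the clues, so Chen ∉ Audit.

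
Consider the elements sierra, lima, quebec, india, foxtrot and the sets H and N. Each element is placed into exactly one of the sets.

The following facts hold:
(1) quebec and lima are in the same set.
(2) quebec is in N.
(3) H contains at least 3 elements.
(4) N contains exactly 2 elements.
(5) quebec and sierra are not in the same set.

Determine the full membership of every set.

From (2): quebec ∈ N.
(1): lima matches quebec: lima ∉ H.
(1): lima matches quebec: lima ∈ N.
(3): only 3 candidates remain for H, so all are in.

H = {foxtrot, india, sierra}; N = {lima, quebec}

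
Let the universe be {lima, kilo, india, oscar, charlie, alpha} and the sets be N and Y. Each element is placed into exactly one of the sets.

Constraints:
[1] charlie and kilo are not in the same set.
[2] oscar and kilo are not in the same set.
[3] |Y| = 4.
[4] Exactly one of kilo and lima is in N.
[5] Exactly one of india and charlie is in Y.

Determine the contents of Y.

Y = {alpha, charlie, lima, oscar}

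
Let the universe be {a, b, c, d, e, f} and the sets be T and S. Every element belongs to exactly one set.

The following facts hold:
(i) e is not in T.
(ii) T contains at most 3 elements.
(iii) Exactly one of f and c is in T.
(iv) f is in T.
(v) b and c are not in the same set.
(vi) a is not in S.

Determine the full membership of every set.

T = {a, b, f}; S = {c, d, e}

From (i): e ∉ T.
From (iv): f ∈ T.
From (vi): a ∉ S.
(iii) (exactly one): c ∉ T.
Only one set left: a ∈ T.
Only one set left: c ∈ S.
Only one set left: e ∈ S.
(v): b ∉ S.
Only one set left: b ∈ T.
(ii): T already has 3, so the rest are out.
Only one set left: d ∈ S.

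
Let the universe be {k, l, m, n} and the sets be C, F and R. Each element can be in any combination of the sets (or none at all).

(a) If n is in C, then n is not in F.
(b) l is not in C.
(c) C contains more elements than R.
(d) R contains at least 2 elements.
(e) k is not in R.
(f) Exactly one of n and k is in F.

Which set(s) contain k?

k: C, F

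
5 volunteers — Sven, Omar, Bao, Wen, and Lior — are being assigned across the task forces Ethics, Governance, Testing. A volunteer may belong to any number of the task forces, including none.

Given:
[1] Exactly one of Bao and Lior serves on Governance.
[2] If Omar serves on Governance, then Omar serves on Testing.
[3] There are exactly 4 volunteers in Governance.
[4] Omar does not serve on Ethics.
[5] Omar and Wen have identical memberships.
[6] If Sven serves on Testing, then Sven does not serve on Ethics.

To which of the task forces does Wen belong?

Wen: Governance, Testing

From (4): Omar ∉ Ethics.
(5): Wen matches Omar: Wen ∉ Ethics.
Suppose Wen ∉ Governance: no assignment then satisfies all the clues, so Wen ∈ Governance.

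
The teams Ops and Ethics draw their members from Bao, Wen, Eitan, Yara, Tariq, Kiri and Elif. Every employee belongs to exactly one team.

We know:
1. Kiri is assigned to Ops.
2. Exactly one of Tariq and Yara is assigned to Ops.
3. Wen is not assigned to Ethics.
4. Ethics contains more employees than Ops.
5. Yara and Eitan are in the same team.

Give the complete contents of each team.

From (1): Kiri ∈ Ops.
From (3): Wen ∉ Ethics.
Only one team left: Wen ∈ Ops.
Suppose Bao ∈ Ops: no assignment then satisfies all the clues, so Bao ∉ Ops.

Ops = {Kiri, Tariq, Wen}; Ethics = {Bao, Eitan, Elif, Yara}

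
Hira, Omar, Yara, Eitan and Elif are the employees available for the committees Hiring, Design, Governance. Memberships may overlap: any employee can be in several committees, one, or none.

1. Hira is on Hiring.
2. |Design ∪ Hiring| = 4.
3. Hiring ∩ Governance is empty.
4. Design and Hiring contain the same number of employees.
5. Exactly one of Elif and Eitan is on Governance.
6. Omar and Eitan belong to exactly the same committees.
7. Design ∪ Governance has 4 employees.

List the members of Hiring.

Hiring = {Eitan, Hira, Omar}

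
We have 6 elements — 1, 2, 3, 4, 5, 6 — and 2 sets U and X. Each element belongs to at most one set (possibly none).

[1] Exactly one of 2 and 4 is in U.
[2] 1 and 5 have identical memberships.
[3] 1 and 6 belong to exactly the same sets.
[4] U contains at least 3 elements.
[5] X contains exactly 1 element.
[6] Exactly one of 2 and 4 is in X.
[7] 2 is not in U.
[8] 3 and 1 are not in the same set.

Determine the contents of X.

From (7): 2 ∉ U.
(1) (exactly one): 4 ∈ U.
(6) (exactly one): 2 ∈ X.
(5): X already has 1, so the rest are out.

X = {2}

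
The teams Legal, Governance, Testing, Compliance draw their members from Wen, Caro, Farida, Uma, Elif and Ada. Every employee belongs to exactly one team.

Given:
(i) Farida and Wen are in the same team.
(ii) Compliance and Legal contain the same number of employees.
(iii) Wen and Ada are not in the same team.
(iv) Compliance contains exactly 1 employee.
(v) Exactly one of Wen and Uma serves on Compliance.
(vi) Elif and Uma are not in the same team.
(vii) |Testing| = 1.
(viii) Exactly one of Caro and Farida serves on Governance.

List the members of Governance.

Governance = {Elif, Farida, Wen}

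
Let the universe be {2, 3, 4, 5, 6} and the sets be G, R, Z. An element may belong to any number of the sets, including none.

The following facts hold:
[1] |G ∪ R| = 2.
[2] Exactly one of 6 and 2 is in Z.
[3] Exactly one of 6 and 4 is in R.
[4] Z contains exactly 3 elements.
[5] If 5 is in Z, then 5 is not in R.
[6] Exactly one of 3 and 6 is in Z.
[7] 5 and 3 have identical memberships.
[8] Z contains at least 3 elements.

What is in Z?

Z = {2, 3, 5}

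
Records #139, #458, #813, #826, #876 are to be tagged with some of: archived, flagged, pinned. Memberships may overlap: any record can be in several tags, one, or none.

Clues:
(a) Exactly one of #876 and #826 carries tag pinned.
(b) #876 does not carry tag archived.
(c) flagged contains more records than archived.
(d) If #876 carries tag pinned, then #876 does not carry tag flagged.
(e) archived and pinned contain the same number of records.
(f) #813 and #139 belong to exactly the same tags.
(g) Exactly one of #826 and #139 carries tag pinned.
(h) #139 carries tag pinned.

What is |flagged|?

4

From (b): #876 ∉ archived.
From (h): #139 ∈ pinned.
(f): #813 matches #139: #813 ∈ pinned.
(g) (exactly one): #826 ∉ pinned.
(a) (exactly one): #876 ∈ pinned.
(d): #876 ∉ flagged.
Suppose #139 ∉ archived: no assignment then satisfies all the clues, so #139 ∈ archived.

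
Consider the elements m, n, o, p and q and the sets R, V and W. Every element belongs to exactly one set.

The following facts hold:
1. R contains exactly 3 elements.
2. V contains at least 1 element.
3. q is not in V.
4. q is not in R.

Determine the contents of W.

W = {q}

From (3): q ∉ V.
From (4): q ∉ R.
Only one set left: q ∈ W.
Suppose m ∈ W: no assignment then satisfies all the clues, so m ∉ W.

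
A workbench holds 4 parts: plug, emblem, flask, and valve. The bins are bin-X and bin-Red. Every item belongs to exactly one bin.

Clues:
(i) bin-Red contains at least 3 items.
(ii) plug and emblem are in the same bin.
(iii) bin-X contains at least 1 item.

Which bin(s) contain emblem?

emblem: bin-Red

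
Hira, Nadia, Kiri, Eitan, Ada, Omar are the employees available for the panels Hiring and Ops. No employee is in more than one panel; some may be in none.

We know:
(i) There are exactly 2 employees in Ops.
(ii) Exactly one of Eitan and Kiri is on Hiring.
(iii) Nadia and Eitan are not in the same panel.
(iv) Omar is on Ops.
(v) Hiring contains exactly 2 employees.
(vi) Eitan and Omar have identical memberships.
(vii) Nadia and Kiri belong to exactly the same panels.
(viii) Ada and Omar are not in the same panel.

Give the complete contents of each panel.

From (iv): Omar ∈ Ops.
(vi): Eitan matches Omar: Eitan ∉ Hiring.
(vi): Eitan matches Omar: Eitan ∈ Ops.
(viii): Ada ∉ Ops.
(i): Ops already has 2, so the rest are out.
(ii) (exactly one): Kiri ∈ Hiring.
(vii): Nadia matches Kiri: Nadia ∈ Hiring.
(v): Hiring already has 2, so the rest are out.

Hiring = {Kiri, Nadia}; Ops = {Eitan, Omar}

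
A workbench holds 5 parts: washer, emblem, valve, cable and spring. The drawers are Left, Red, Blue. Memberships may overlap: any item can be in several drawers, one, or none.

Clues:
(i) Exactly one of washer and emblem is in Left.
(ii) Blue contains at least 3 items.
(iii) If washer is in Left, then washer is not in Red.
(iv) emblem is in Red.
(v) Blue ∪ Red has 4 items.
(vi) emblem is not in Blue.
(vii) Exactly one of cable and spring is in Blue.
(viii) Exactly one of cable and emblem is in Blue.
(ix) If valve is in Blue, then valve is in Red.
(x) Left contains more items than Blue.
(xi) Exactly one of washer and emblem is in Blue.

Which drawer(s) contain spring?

spring: Left

From (iv): emblem ∈ Red.
From (vi): emblem ∉ Blue.
(viii) (exactly one): cable ∈ Blue.
(xi) (exactly one): washer ∈ Blue.
(vii) (exactly one): spring ∉ Blue.
(ii): only 3 candidates remain for Blue, so all are in.
(ix): valve ∈ Red.
Suppose spring ∉ Left: no assignment then satisfies all the clues, so spring ∈ Left.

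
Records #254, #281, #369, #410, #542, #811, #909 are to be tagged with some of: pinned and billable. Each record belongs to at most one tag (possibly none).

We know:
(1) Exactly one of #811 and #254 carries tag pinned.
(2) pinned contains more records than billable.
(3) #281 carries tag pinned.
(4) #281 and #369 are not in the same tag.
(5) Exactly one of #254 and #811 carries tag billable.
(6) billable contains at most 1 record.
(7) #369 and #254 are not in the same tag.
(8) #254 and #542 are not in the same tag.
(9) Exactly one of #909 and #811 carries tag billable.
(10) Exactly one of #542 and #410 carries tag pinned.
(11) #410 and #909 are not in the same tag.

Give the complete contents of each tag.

pinned = {#254, #281, #410}; billable = {#811}

From (3): #281 ∈ pinned.
(4): #369 ∉ pinned.
Suppose #254 ∉ pinned: no assignment then satisfies all the clues, so #254 ∈ pinned.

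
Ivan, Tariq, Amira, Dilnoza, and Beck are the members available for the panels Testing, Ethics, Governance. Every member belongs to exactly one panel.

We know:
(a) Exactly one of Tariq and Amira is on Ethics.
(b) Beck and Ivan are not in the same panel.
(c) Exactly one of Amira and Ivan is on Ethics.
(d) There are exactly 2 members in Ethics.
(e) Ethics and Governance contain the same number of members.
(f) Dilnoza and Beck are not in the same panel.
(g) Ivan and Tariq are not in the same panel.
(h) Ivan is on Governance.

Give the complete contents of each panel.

Testing = {Tariq}; Ethics = {Amira, Beck}; Governance = {Dilnoza, Ivan}

From (h): Ivan ∈ Governance.
(b): Beck ∉ Governance.
(c) (exactly one): Amira ∈ Ethics.
(g): Tariq ∉ Governance.
(a) (exactly one): Tariq ∉ Ethics.
Only one panel left: Tariq ∈ Testing.
Suppose Dilnoza ∈ Testing: no assignment then satisfies all the clues, so Dilnoza ∉ Testing.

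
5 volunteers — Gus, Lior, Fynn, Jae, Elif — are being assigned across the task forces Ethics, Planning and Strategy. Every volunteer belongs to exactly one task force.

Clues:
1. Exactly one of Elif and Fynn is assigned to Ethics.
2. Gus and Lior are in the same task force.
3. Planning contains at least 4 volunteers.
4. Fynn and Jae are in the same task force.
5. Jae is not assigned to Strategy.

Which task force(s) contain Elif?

Elif: Ethics

From (5): Jae ∉ Strategy.
(4): Fynn matches Jae: Fynn ∉ Strategy.
Suppose Elif ∉ Ethics: no assignment then satisfies all the clues, so Elif ∈ Ethics.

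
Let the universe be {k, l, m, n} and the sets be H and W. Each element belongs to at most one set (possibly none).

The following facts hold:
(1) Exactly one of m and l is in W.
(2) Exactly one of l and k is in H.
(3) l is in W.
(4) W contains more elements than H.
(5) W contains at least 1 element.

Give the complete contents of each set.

H = {k}; W = {l, n}

From (3): l ∈ W.
(1) (exactly one): m ∉ W.
(2) (exactly one): k ∈ H.
Suppose m ∈ H: no assignment then satisfies all the clues, so m ∉ H.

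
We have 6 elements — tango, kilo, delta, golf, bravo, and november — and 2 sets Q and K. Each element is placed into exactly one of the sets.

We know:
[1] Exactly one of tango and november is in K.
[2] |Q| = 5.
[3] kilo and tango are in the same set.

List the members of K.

K = {november}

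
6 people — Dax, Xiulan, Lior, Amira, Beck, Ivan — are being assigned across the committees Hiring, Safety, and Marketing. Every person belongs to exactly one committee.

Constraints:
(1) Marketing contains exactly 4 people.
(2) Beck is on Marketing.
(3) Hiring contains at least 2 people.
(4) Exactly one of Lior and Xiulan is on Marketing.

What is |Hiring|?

2

From (2): Beck ∈ Marketing.
Suppose Dax ∈ Safety: no assignment then satisfies all the clues, so Dax ∉ Safety.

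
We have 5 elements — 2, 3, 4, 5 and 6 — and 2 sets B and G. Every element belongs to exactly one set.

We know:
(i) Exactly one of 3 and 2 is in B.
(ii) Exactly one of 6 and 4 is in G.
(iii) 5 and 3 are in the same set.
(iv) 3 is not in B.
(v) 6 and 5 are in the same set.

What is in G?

G = {3, 5, 6}

From (iv): 3 ∉ B.
(i) (exactly one): 2 ∈ B.
(iii): 5 matches 3: 5 ∉ B.
(v): 6 matches 5: 6 ∉ B.
Only one set left: 3 ∈ G.
Only one set left: 5 ∈ G.
Only one set left: 6 ∈ G.
(ii) (exactly one): 4 ∉ G.
Only one set left: 4 ∈ B.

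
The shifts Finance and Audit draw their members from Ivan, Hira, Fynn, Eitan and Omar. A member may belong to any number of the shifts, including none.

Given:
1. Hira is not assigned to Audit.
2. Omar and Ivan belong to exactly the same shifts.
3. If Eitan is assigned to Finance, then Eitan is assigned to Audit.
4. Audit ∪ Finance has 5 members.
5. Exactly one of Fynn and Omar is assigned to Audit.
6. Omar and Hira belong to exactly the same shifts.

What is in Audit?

Audit = {Eitan, Fynn}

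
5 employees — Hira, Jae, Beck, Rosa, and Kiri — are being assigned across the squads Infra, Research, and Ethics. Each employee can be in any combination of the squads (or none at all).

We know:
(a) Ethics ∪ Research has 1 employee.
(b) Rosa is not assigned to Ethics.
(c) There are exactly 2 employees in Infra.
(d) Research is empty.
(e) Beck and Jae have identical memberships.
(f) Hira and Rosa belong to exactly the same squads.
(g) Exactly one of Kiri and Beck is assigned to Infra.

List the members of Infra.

Infra = {Beck, Jae}

From (b): Rosa ∉ Ethics.
(d): Research already has 0, so the rest are out.
(f): Hira matches Rosa: Hira ∉ Ethics.
Suppose Hira ∈ Infra: no assignment then satisfies all the clues, so Hira ∉ Infra.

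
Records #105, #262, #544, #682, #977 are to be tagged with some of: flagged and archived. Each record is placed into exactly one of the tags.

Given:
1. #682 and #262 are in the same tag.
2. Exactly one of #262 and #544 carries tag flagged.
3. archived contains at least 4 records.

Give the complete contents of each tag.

flagged = {#544}; archived = {#105, #262, #682, #977}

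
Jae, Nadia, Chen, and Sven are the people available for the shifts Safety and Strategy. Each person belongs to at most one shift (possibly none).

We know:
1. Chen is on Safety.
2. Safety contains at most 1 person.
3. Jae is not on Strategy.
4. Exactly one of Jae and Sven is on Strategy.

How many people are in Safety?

1

From (1): Chen ∈ Safety.
From (3): Jae ∉ Strategy.
(2): Safety already has 1, so the rest are out.
(4) (exactly one): Sven ∈ Strategy.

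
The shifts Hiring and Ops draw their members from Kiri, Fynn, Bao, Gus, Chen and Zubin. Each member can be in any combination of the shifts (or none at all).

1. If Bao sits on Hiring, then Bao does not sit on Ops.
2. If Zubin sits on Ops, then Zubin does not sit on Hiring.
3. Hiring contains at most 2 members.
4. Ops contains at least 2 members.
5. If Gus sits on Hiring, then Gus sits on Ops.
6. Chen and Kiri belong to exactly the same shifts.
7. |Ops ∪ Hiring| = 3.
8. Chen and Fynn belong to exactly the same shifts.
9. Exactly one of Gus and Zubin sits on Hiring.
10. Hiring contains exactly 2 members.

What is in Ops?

Ops = {Gus, Zubin}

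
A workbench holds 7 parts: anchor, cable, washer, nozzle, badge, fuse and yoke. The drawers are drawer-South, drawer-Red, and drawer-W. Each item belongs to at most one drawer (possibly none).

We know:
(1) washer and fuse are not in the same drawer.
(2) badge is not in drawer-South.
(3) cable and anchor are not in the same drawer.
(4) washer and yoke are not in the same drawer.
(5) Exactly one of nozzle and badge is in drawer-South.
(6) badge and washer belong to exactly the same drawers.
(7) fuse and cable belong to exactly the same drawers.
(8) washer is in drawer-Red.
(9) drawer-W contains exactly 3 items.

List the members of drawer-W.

drawer-W = {cable, fuse, yoke}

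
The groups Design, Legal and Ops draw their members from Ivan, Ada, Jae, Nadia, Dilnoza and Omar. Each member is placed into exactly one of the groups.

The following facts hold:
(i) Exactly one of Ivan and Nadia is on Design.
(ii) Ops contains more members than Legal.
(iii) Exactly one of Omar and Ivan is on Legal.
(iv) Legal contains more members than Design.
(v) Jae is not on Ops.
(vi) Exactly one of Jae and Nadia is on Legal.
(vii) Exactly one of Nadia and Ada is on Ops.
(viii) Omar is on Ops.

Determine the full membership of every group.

Design = {Nadia}; Legal = {Ivan, Jae}; Ops = {Ada, Dilnoza, Omar}

From (v): Jae ∉ Ops.
From (viii): Omar ∈ Ops.
(iii) (exactly one): Ivan ∈ Legal.
(i) (exactly one): Nadia ∈ Design.
(vi) (exactly one): Jae ∈ Legal.
(vii) (exactly one): Ada ∈ Ops.
Suppose Dilnoza ∈ Design: no assignment then satisfies all the clues, so Dilnoza ∉ Design.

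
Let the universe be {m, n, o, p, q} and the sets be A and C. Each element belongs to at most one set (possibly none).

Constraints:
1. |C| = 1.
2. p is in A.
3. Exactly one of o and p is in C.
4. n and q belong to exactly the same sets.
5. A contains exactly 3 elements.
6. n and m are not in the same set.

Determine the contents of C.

From (2): p ∈ A.
(3) (exactly one): o ∈ C.
(1): C already has 1, so the rest are out.

C = {o}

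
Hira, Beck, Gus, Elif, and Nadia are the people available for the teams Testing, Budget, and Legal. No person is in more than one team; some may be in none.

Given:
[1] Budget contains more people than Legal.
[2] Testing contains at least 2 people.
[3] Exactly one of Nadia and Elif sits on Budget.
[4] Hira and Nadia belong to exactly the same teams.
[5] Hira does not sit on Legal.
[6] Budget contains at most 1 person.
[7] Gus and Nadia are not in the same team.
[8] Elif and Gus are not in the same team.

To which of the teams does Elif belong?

Elif: Budget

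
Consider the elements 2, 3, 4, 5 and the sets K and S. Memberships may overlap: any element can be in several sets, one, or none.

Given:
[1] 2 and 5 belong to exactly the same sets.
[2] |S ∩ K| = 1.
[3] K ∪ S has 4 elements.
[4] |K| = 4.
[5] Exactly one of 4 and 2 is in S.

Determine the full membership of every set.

K = {2, 3, 4, 5}; S = {4}

(4): only 4 candidates remain for K, so all are in.
Suppose 2 ∈ S: no assignment then satisfies all the clues, so 2 ∉ S.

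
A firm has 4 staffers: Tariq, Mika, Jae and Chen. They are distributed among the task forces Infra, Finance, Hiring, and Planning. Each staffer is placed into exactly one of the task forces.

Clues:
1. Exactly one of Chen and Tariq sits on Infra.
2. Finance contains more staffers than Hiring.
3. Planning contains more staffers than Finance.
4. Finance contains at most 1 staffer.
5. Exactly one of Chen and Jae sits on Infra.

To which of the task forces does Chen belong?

Chen: Infra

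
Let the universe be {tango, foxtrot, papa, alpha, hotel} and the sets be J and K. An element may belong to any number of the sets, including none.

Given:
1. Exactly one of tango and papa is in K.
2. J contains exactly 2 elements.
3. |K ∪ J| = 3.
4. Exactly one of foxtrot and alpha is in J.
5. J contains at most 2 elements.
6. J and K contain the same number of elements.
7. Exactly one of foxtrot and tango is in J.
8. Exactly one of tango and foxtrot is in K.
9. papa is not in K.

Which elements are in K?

K = {hotel, tango}

From (9): papa ∉ K.
(1) (exactly one): tango ∈ K.
(8) (exactly one): foxtrot ∉ K.
Suppose alpha ∈ K: no assignment then satisfies all the clues, so alpha ∉ K.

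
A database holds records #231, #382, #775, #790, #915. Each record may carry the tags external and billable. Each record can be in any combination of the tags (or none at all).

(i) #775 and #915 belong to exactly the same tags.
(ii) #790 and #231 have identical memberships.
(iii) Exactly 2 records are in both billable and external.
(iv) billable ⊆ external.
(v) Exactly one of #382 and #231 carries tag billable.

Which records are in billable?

billable = {#231, #790}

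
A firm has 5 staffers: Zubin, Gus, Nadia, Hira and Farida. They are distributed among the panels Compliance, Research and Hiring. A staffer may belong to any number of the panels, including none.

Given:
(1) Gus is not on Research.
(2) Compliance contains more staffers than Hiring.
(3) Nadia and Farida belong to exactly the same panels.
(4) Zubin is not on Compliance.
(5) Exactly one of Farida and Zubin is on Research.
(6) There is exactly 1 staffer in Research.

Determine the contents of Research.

Research = {Zubin}

From (1): Gus ∉ Research.
From (4): Zubin ∉ Compliance.
Suppose Zubin ∉ Research: no assignment then satisfies all the clues, so Zubin ∈ Research.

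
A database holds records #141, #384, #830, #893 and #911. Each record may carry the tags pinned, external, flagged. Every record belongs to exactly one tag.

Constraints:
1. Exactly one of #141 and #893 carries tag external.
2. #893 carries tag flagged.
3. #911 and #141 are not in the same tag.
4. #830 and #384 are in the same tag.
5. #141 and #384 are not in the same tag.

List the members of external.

From (2): #893 ∈ flagged.
(1) (exactly one): #141 ∈ external.
(3): #911 ∉ external.
(5): #384 ∉ external.
(4): #830 matches #384: #830 ∉ external.

external = {#141}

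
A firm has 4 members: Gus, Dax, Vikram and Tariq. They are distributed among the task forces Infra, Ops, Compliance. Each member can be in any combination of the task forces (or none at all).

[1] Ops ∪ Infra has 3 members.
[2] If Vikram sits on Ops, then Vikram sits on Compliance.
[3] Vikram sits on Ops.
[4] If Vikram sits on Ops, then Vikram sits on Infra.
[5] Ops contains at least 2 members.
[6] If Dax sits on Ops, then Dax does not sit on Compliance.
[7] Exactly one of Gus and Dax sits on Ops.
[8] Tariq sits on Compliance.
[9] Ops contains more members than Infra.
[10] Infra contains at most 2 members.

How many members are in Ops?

3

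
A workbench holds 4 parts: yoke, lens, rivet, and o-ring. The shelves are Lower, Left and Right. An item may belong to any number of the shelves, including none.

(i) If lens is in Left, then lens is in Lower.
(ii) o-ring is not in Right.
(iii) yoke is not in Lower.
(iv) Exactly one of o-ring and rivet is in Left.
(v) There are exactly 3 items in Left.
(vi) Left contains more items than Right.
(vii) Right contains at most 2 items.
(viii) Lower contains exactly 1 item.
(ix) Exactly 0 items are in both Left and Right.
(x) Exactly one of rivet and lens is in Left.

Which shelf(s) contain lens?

lens: Left, Lower

From (ii): o-ring ∉ Right.
From (iii): yoke ∉ Lower.
Suppose lens ∉ Lower: no assignment then satisfies all the clues, so lens ∈ Lower.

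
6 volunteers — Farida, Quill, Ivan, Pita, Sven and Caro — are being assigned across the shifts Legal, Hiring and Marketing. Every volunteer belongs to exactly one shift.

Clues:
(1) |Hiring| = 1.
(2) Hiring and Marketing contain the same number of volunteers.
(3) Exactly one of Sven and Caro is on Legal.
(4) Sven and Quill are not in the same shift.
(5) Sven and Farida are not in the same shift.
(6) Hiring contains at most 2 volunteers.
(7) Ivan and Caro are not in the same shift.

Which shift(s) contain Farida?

Farida: Legal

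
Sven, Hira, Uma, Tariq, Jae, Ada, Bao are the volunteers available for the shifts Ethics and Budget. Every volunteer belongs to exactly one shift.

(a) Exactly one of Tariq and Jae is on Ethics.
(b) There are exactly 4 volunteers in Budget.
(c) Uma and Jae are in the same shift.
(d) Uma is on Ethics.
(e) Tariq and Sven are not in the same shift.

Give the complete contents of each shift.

From (d): Uma ∈ Ethics.
(c): Jae matches Uma: Jae ∈ Ethics.
(a) (exactly one): Tariq ∉ Ethics.
Only one shift left: Tariq ∈ Budget.
(e): Sven ∉ Budget.
Only one shift left: Sven ∈ Ethics.
(b): only 4 candidates remain for Budget, so all are in.

Ethics = {Jae, Sven, Uma}; Budget = {Ada, Bao, Hira, Tariq}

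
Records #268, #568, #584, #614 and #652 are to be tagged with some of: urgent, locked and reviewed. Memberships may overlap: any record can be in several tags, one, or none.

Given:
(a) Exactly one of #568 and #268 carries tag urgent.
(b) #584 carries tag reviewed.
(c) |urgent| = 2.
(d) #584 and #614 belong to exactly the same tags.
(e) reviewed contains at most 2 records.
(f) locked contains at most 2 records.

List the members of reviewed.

From (b): #584 ∈ reviewed.
(d): #614 matches #584: #614 ∈ reviewed.
(e): reviewed already has 2, so the rest are out.

reviewed = {#584, #614}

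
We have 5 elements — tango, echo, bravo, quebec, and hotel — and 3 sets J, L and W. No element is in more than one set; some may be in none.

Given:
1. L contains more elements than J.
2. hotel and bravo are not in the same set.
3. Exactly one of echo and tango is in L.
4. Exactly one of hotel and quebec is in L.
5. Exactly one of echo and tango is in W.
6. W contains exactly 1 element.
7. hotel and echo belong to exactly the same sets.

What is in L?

L = {echo, hotel}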